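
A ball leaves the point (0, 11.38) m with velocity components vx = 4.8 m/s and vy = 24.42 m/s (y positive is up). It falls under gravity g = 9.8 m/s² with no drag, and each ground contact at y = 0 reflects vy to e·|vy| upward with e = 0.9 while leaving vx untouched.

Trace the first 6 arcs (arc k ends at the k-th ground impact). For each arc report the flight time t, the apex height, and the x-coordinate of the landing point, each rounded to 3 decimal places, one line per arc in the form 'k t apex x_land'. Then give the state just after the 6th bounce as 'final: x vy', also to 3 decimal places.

1 5.413 41.805 25.981
2 5.258 33.862 51.218
3 4.732 27.428 73.931
4 4.259 22.217 94.372
5 3.833 17.996 112.770
6 3.450 14.577 129.328
final: 129.328 15.212

Arc 1: start y=11.380, vy=24.420 → t=5.413, apex=41.805, x_land=25.981, impact vy=-28.625
  bounce: vy ← 0.9·28.625 = 25.762
Arc 2: start y=0.000, vy=25.762 → t=5.258, apex=33.862, x_land=51.218, impact vy=-25.762
  bounce: vy ← 0.9·25.762 = 23.186
Arc 3: start y=0.000, vy=23.186 → t=4.732, apex=27.428, x_land=73.931, impact vy=-23.186
  bounce: vy ← 0.9·23.186 = 20.868
Arc 4: start y=0.000, vy=20.868 → t=4.259, apex=22.217, x_land=94.372, impact vy=-20.868
  bounce: vy ← 0.9·20.868 = 18.781
Arc 5: start y=0.000, vy=18.781 → t=3.833, apex=17.996, x_land=112.770, impact vy=-18.781
  bounce: vy ← 0.9·18.781 = 16.903
Arc 6: start y=0.000, vy=16.903 → t=3.450, apex=14.577, x_land=129.328, impact vy=-16.903
  bounce: vy ← 0.9·16.903 = 15.212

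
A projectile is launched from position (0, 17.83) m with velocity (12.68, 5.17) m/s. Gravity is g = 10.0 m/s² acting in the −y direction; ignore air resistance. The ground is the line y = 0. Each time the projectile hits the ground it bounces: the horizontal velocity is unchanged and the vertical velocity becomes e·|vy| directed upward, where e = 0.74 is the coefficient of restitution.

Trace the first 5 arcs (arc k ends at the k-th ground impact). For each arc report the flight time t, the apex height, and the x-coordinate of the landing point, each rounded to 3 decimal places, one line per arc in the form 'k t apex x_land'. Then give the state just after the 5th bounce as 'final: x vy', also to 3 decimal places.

1 2.475 19.166 31.381
2 2.898 10.496 68.124
3 2.144 5.747 95.313
4 1.587 3.147 115.433
5 1.174 1.723 130.322
final: 130.322 4.345

Arc 1: start y=17.830, vy=5.170 → t=2.475, apex=19.166, x_land=31.381, impact vy=-19.579
  bounce: vy ← 0.74·19.579 = 14.488
Arc 2: start y=0.000, vy=14.488 → t=2.898, apex=10.496, x_land=68.124, impact vy=-14.488
  bounce: vy ← 0.74·14.488 = 10.721
Arc 3: start y=0.000, vy=10.721 → t=2.144, apex=5.747, x_land=95.313, impact vy=-10.721
  bounce: vy ← 0.74·10.721 = 7.934
Arc 4: start y=0.000, vy=7.934 → t=1.587, apex=3.147, x_land=115.433, impact vy=-7.934
  bounce: vy ← 0.74·7.934 = 5.871
Arc 5: start y=0.000, vy=5.871 → t=1.174, apex=1.723, x_land=130.322, impact vy=-5.871
  bounce: vy ← 0.74·5.871 = 4.345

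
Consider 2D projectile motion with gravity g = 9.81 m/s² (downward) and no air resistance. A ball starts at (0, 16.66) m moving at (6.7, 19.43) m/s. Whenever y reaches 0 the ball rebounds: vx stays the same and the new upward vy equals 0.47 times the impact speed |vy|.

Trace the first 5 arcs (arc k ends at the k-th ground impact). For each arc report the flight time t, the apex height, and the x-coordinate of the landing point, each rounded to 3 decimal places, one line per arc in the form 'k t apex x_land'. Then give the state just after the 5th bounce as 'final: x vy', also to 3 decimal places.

Arc 1: start y=16.660, vy=19.430 → t=4.686, apex=35.902, x_land=31.397, impact vy=-26.540
  bounce: vy ← 0.47·26.540 = 12.474
Arc 2: start y=0.000, vy=12.474 → t=2.543, apex=7.931, x_land=48.436, impact vy=-12.474
  bounce: vy ← 0.47·12.474 = 5.863
Arc 3: start y=0.000, vy=5.863 → t=1.195, apex=1.752, x_land=56.444, impact vy=-5.863
  bounce: vy ← 0.47·5.863 = 2.756
Arc 4: start y=0.000, vy=2.756 → t=0.562, apex=0.387, x_land=60.208, impact vy=-2.756
  bounce: vy ← 0.47·2.756 = 1.295
Arc 5: start y=0.000, vy=1.295 → t=0.264, apex=0.085, x_land=61.977, impact vy=-1.295
  bounce: vy ← 0.47·1.295 = 0.609

1 4.686 35.902 31.397
2 2.543 7.931 48.436
3 1.195 1.752 56.444
4 0.562 0.387 60.208
5 0.264 0.085 61.977
final: 61.977 0.609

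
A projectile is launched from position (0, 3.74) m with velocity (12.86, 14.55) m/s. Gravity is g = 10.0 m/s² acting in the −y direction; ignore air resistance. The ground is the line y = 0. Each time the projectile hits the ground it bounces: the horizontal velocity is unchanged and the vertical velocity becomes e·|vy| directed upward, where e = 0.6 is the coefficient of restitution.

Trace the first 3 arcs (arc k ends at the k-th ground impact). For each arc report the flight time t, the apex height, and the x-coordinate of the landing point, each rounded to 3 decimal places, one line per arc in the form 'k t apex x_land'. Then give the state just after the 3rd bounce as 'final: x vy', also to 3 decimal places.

Arc 1: start y=3.740, vy=14.550 → t=3.148, apex=14.325, x_land=40.479, impact vy=-16.926
  bounce: vy ← 0.6·16.926 = 10.156
Arc 2: start y=0.000, vy=10.156 → t=2.031, apex=5.157, x_land=66.599, impact vy=-10.156
  bounce: vy ← 0.6·10.156 = 6.093
Arc 3: start y=0.000, vy=6.093 → t=1.219, apex=1.857, x_land=82.272, impact vy=-6.093
  bounce: vy ← 0.6·6.093 = 3.656

1 3.148 14.325 40.479
2 2.031 5.157 66.599
3 1.219 1.857 82.272
final: 82.272 3.656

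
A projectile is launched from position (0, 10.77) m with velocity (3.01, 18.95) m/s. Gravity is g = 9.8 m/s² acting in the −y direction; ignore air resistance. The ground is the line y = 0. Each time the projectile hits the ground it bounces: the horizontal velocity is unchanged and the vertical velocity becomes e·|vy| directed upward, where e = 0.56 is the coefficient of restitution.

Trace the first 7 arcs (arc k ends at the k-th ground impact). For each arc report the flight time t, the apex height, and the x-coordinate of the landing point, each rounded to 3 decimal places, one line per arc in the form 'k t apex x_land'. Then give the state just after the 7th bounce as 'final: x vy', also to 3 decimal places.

Arc 1: start y=10.770, vy=18.950 → t=4.370, apex=29.092, x_land=13.155, impact vy=-23.879
  bounce: vy ← 0.56·23.879 = 13.372
Arc 2: start y=0.000, vy=13.372 → t=2.729, apex=9.123, x_land=21.369, impact vy=-13.372
  bounce: vy ← 0.56·13.372 = 7.488
Arc 3: start y=0.000, vy=7.488 → t=1.528, apex=2.861, x_land=25.969, impact vy=-7.488
  bounce: vy ← 0.56·7.488 = 4.193
Arc 4: start y=0.000, vy=4.193 → t=0.856, apex=0.897, x_land=28.545, impact vy=-4.193
  bounce: vy ← 0.56·4.193 = 2.348
Arc 5: start y=0.000, vy=2.348 → t=0.479, apex=0.281, x_land=29.987, impact vy=-2.348
  bounce: vy ← 0.56·2.348 = 1.315
Arc 6: start y=0.000, vy=1.315 → t=0.268, apex=0.088, x_land=30.795, impact vy=-1.315
  bounce: vy ← 0.56·1.315 = 0.736
Arc 7: start y=0.000, vy=0.736 → t=0.150, apex=0.028, x_land=31.248, impact vy=-0.736
  bounce: vy ← 0.56·0.736 = 0.412

1 4.370 29.092 13.155
2 2.729 9.123 21.369
3 1.528 2.861 25.969
4 0.856 0.897 28.545
5 0.479 0.281 29.987
6 0.268 0.088 30.795
7 0.150 0.028 31.248
final: 31.248 0.412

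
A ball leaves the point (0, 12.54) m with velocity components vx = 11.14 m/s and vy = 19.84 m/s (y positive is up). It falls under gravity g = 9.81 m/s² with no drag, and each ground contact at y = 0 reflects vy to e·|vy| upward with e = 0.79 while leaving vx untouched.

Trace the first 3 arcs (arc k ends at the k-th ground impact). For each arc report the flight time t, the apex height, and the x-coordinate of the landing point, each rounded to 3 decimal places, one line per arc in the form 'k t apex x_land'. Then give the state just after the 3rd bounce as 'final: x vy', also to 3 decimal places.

Arc 1: start y=12.540, vy=19.840 → t=4.601, apex=32.602, x_land=51.250, impact vy=-25.292
  bounce: vy ← 0.79·25.292 = 19.980
Arc 2: start y=0.000, vy=19.980 → t=4.073, apex=20.347, x_land=96.629, impact vy=-19.980
  bounce: vy ← 0.79·19.980 = 15.784
Arc 3: start y=0.000, vy=15.784 → t=3.218, apex=12.699, x_land=132.477, impact vy=-15.784
  bounce: vy ← 0.79·15.784 = 12.470

1 4.601 32.602 51.250
2 4.073 20.347 96.629
3 3.218 12.699 132.477
final: 132.477 12.470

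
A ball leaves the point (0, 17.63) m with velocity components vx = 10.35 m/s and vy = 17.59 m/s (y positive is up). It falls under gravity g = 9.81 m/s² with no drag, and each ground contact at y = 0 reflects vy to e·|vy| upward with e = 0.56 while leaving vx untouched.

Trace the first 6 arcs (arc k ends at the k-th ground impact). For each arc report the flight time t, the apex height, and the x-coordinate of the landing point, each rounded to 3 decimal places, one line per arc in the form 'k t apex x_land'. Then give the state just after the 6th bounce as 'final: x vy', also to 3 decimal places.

1 4.403 33.400 45.566
2 2.923 10.474 75.815
3 1.637 3.285 92.755
4 0.917 1.030 102.241
5 0.513 0.323 107.553
6 0.287 0.101 110.528
final: 110.528 0.789

Arc 1: start y=17.630, vy=17.590 → t=4.403, apex=33.400, x_land=45.566, impact vy=-25.599
  bounce: vy ← 0.56·25.599 = 14.335
Arc 2: start y=0.000, vy=14.335 → t=2.923, apex=10.474, x_land=75.815, impact vy=-14.335
  bounce: vy ← 0.56·14.335 = 8.028
Arc 3: start y=0.000, vy=8.028 → t=1.637, apex=3.285, x_land=92.755, impact vy=-8.028
  bounce: vy ← 0.56·8.028 = 4.496
Arc 4: start y=0.000, vy=4.496 → t=0.917, apex=1.030, x_land=102.241, impact vy=-4.496
  bounce: vy ← 0.56·4.496 = 2.518
Arc 5: start y=0.000, vy=2.518 → t=0.513, apex=0.323, x_land=107.553, impact vy=-2.518
  bounce: vy ← 0.56·2.518 = 1.410
Arc 6: start y=0.000, vy=1.410 → t=0.287, apex=0.101, x_land=110.528, impact vy=-1.410
  bounce: vy ← 0.56·1.410 = 0.789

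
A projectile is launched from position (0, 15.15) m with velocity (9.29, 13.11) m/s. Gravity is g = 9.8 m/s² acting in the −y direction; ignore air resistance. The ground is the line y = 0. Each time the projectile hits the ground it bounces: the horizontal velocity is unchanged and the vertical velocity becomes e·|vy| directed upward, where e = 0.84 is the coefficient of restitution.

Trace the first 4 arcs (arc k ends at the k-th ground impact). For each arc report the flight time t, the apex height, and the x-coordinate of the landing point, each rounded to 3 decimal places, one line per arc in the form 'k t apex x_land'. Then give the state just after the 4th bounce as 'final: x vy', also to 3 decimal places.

Arc 1: start y=15.150, vy=13.110 → t=3.547, apex=23.919, x_land=32.953, impact vy=-21.652
  bounce: vy ← 0.84·21.652 = 18.188
Arc 2: start y=0.000, vy=18.188 → t=3.712, apex=16.877, x_land=67.435, impact vy=-18.188
  bounce: vy ← 0.84·18.188 = 15.278
Arc 3: start y=0.000, vy=15.278 → t=3.118, apex=11.909, x_land=96.401, impact vy=-15.278
  bounce: vy ← 0.84·15.278 = 12.833
Arc 4: start y=0.000, vy=12.833 → t=2.619, apex=8.403, x_land=120.732, impact vy=-12.833
  bounce: vy ← 0.84·12.833 = 10.780

1 3.547 23.919 32.953
2 3.712 16.877 67.435
3 3.118 11.909 96.401
4 2.619 8.403 120.732
final: 120.732 10.780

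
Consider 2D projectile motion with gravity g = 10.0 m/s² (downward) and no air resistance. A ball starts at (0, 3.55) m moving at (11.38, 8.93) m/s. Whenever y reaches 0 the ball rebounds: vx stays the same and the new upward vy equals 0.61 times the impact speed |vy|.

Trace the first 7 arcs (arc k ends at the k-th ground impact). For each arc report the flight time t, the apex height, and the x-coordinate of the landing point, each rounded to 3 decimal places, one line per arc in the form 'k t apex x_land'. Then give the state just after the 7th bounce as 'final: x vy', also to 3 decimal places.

Arc 1: start y=3.550, vy=8.930 → t=2.121, apex=7.537, x_land=24.135, impact vy=-12.278
  bounce: vy ← 0.61·12.278 = 7.489
Arc 2: start y=0.000, vy=7.489 → t=1.498, apex=2.805, x_land=41.181, impact vy=-7.489
  bounce: vy ← 0.61·7.489 = 4.569
Arc 3: start y=0.000, vy=4.569 → t=0.914, apex=1.044, x_land=51.579, impact vy=-4.569
  bounce: vy ← 0.61·4.569 = 2.787
Arc 4: start y=0.000, vy=2.787 → t=0.557, apex=0.388, x_land=57.921, impact vy=-2.787
  bounce: vy ← 0.61·2.787 = 1.700
Arc 5: start y=0.000, vy=1.700 → t=0.340, apex=0.144, x_land=61.791, impact vy=-1.700
  bounce: vy ← 0.61·1.700 = 1.037
Arc 6: start y=0.000, vy=1.037 → t=0.207, apex=0.054, x_land=64.151, impact vy=-1.037
  bounce: vy ← 0.61·1.037 = 0.633
Arc 7: start y=0.000, vy=0.633 → t=0.127, apex=0.020, x_land=65.590, impact vy=-0.633
  bounce: vy ← 0.61·0.633 = 0.386

1 2.121 7.537 24.135
2 1.498 2.805 41.181
3 0.914 1.044 51.579
4 0.557 0.388 57.921
5 0.340 0.144 61.791
6 0.207 0.054 64.151
7 0.127 0.020 65.590
final: 65.590 0.386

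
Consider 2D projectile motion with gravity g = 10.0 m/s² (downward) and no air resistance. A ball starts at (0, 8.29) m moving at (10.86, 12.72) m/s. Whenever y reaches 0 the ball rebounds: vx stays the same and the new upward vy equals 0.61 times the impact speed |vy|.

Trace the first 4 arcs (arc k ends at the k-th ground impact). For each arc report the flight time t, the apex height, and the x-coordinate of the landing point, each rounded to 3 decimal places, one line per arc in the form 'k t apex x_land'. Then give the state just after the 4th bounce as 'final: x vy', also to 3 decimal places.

Arc 1: start y=8.290, vy=12.720 → t=3.082, apex=16.380, x_land=33.470, impact vy=-18.100
  bounce: vy ← 0.61·18.100 = 11.041
Arc 2: start y=0.000, vy=11.041 → t=2.208, apex=6.095, x_land=57.451, impact vy=-11.041
  bounce: vy ← 0.61·11.041 = 6.735
Arc 3: start y=0.000, vy=6.735 → t=1.347, apex=2.268, x_land=72.079, impact vy=-6.735
  bounce: vy ← 0.61·6.735 = 4.108
Arc 4: start y=0.000, vy=4.108 → t=0.822, apex=0.844, x_land=81.002, impact vy=-4.108
  bounce: vy ← 0.61·4.108 = 2.506

1 3.082 16.380 33.470
2 2.208 6.095 57.451
3 1.347 2.268 72.079
4 0.822 0.844 81.002
final: 81.002 2.506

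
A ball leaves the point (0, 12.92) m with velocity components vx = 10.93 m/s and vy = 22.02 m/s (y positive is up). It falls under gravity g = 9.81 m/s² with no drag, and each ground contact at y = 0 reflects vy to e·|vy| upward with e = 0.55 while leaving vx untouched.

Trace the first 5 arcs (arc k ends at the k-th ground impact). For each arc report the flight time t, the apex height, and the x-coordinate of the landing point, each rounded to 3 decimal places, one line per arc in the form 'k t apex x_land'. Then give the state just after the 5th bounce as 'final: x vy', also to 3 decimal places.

1 5.015 37.634 54.809
2 3.047 11.384 88.112
3 1.676 3.444 106.429
4 0.922 1.042 116.503
5 0.507 0.315 122.044
final: 122.044 1.368

Arc 1: start y=12.920, vy=22.020 → t=5.015, apex=37.634, x_land=54.809, impact vy=-27.173
  bounce: vy ← 0.55·27.173 = 14.945
Arc 2: start y=0.000, vy=14.945 → t=3.047, apex=11.384, x_land=88.112, impact vy=-14.945
  bounce: vy ← 0.55·14.945 = 8.220
Arc 3: start y=0.000, vy=8.220 → t=1.676, apex=3.444, x_land=106.429, impact vy=-8.220
  bounce: vy ← 0.55·8.220 = 4.521
Arc 4: start y=0.000, vy=4.521 → t=0.922, apex=1.042, x_land=116.503, impact vy=-4.521
  bounce: vy ← 0.55·4.521 = 2.486
Arc 5: start y=0.000, vy=2.486 → t=0.507, apex=0.315, x_land=122.044, impact vy=-2.486
  bounce: vy ← 0.55·2.486 = 1.368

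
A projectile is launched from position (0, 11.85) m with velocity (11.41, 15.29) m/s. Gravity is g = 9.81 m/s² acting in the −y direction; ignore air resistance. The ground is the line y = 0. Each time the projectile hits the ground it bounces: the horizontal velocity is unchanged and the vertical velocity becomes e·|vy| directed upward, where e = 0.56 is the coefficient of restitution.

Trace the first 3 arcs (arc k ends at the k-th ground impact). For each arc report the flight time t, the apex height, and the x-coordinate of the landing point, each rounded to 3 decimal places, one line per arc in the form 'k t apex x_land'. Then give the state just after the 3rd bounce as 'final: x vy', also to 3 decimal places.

Arc 1: start y=11.850, vy=15.290 → t=3.760, apex=23.766, x_land=42.899, impact vy=-21.594
  bounce: vy ← 0.56·21.594 = 12.092
Arc 2: start y=0.000, vy=12.092 → t=2.465, apex=7.453, x_land=71.028, impact vy=-12.092
  bounce: vy ← 0.56·12.092 = 6.772
Arc 3: start y=0.000, vy=6.772 → t=1.381, apex=2.337, x_land=86.781, impact vy=-6.772
  bounce: vy ← 0.56·6.772 = 3.792

1 3.760 23.766 42.899
2 2.465 7.453 71.028
3 1.381 2.337 86.781
final: 86.781 3.792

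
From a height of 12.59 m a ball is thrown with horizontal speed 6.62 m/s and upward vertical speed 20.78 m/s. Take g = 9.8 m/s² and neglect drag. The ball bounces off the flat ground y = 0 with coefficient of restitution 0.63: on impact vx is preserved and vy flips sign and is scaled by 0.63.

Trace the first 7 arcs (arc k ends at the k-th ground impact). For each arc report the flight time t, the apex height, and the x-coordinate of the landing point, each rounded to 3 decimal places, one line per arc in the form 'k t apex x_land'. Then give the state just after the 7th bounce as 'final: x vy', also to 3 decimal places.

1 4.779 34.621 31.634
2 3.349 13.741 53.806
3 2.110 5.454 67.774
4 1.329 2.165 76.574
5 0.837 0.859 82.118
6 0.528 0.341 85.610
7 0.332 0.135 87.811
final: 87.811 1.026

Arc 1: start y=12.590, vy=20.780 → t=4.779, apex=34.621, x_land=31.634, impact vy=-26.049
  bounce: vy ← 0.63·26.049 = 16.411
Arc 2: start y=0.000, vy=16.411 → t=3.349, apex=13.741, x_land=53.806, impact vy=-16.411
  bounce: vy ← 0.63·16.411 = 10.339
Arc 3: start y=0.000, vy=10.339 → t=2.110, apex=5.454, x_land=67.774, impact vy=-10.339
  bounce: vy ← 0.63·10.339 = 6.514
Arc 4: start y=0.000, vy=6.514 → t=1.329, apex=2.165, x_land=76.574, impact vy=-6.514
  bounce: vy ← 0.63·6.514 = 4.104
Arc 5: start y=0.000, vy=4.104 → t=0.837, apex=0.859, x_land=82.118, impact vy=-4.104
  bounce: vy ← 0.63·4.104 = 2.585
Arc 6: start y=0.000, vy=2.585 → t=0.528, apex=0.341, x_land=85.610, impact vy=-2.585
  bounce: vy ← 0.63·2.585 = 1.629
Arc 7: start y=0.000, vy=1.629 → t=0.332, apex=0.135, x_land=87.811, impact vy=-1.629
  bounce: vy ← 0.63·1.629 = 1.026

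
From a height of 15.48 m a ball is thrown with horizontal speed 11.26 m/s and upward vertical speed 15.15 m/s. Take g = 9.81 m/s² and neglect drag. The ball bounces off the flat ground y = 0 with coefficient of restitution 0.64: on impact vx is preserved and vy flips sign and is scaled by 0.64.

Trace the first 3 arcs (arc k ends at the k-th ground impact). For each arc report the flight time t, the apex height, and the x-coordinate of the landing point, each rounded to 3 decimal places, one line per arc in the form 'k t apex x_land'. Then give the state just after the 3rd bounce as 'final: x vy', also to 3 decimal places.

1 3.898 27.178 43.894
2 3.013 11.132 77.821
3 1.928 4.560 99.534
final: 99.534 6.053

Arc 1: start y=15.480, vy=15.150 → t=3.898, apex=27.178, x_land=43.894, impact vy=-23.092
  bounce: vy ← 0.64·23.092 = 14.779
Arc 2: start y=0.000, vy=14.779 → t=3.013, apex=11.132, x_land=77.821, impact vy=-14.779
  bounce: vy ← 0.64·14.779 = 9.458
Arc 3: start y=0.000, vy=9.458 → t=1.928, apex=4.560, x_land=99.534, impact vy=-9.458
  bounce: vy ← 0.64·9.458 = 6.053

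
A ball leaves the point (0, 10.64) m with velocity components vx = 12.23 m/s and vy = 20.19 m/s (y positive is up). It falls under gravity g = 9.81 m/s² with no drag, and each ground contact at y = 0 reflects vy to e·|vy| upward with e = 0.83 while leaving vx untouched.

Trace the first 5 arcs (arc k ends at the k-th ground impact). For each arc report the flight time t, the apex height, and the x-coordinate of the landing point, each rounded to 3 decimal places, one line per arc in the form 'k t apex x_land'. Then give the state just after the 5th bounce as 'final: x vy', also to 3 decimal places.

Arc 1: start y=10.640, vy=20.190 → t=4.589, apex=31.417, x_land=56.122, impact vy=-24.827
  bounce: vy ← 0.83·24.827 = 20.607
Arc 2: start y=0.000, vy=20.607 → t=4.201, apex=21.643, x_land=107.502, impact vy=-20.607
  bounce: vy ← 0.83·20.607 = 17.104
Arc 3: start y=0.000, vy=17.104 → t=3.487, apex=14.910, x_land=150.148, impact vy=-17.104
  bounce: vy ← 0.83·17.104 = 14.196
Arc 4: start y=0.000, vy=14.196 → t=2.894, apex=10.271, x_land=185.544, impact vy=-14.196
  bounce: vy ← 0.83·14.196 = 11.783
Arc 5: start y=0.000, vy=11.783 → t=2.402, apex=7.076, x_land=214.922, impact vy=-11.783
  bounce: vy ← 0.83·11.783 = 9.780

1 4.589 31.417 56.122
2 4.201 21.643 107.502
3 3.487 14.910 150.148
4 2.894 10.271 185.544
5 2.402 7.076 214.922
final: 214.922 9.780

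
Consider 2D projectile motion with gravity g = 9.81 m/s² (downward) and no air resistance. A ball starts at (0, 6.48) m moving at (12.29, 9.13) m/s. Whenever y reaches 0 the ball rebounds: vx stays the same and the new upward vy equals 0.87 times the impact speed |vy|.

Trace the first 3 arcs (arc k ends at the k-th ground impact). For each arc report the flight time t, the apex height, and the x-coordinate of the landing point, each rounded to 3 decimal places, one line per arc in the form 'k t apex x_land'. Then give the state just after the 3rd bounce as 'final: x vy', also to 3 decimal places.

1 2.410 10.729 29.614
2 2.573 8.120 61.241
3 2.239 6.146 88.756
final: 88.756 9.554

Arc 1: start y=6.480, vy=9.130 → t=2.410, apex=10.729, x_land=29.614, impact vy=-14.508
  bounce: vy ← 0.87·14.508 = 12.622
Arc 2: start y=0.000, vy=12.622 → t=2.573, apex=8.120, x_land=61.241, impact vy=-12.622
  bounce: vy ← 0.87·12.622 = 10.981
Arc 3: start y=0.000, vy=10.981 → t=2.239, apex=6.146, x_land=88.756, impact vy=-10.981
  bounce: vy ← 0.87·10.981 = 9.554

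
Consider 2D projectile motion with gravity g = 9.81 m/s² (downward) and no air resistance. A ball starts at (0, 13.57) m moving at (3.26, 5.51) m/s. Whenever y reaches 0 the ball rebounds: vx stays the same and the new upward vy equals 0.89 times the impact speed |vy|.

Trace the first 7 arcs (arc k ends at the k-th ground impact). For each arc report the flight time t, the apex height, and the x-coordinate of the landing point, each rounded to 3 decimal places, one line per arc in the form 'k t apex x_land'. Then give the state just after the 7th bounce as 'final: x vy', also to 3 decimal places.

1 2.317 15.117 7.554
2 3.125 11.974 17.741
3 2.781 9.485 26.808
4 2.475 7.513 34.877
5 2.203 5.951 42.059
6 1.961 4.714 48.451
7 1.745 3.734 54.139
final: 54.139 7.618

Arc 1: start y=13.570, vy=5.510 → t=2.317, apex=15.117, x_land=7.554, impact vy=-17.222
  bounce: vy ← 0.89·17.222 = 15.328
Arc 2: start y=0.000, vy=15.328 → t=3.125, apex=11.974, x_land=17.741, impact vy=-15.328
  bounce: vy ← 0.89·15.328 = 13.642
Arc 3: start y=0.000, vy=13.642 → t=2.781, apex=9.485, x_land=26.808, impact vy=-13.642
  bounce: vy ← 0.89·13.642 = 12.141
Arc 4: start y=0.000, vy=12.141 → t=2.475, apex=7.513, x_land=34.877, impact vy=-12.141
  bounce: vy ← 0.89·12.141 = 10.806
Arc 5: start y=0.000, vy=10.806 → t=2.203, apex=5.951, x_land=42.059, impact vy=-10.806
  bounce: vy ← 0.89·10.806 = 9.617
Arc 6: start y=0.000, vy=9.617 → t=1.961, apex=4.714, x_land=48.451, impact vy=-9.617
  bounce: vy ← 0.89·9.617 = 8.559
Arc 7: start y=0.000, vy=8.559 → t=1.745, apex=3.734, x_land=54.139, impact vy=-8.559
  bounce: vy ← 0.89·8.559 = 7.618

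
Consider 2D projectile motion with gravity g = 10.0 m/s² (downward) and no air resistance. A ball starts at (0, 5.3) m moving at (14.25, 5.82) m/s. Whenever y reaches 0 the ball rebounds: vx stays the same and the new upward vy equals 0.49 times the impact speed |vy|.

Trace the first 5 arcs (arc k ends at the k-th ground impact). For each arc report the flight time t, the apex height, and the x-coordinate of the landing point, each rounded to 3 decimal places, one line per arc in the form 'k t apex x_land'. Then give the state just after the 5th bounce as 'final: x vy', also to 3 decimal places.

1 1.765 6.994 25.147
2 1.159 1.679 41.663
3 0.568 0.403 49.756
4 0.278 0.097 53.721
5 0.136 0.023 55.664
final: 55.664 0.334

Arc 1: start y=5.300, vy=5.820 → t=1.765, apex=6.994, x_land=25.147, impact vy=-11.827
  bounce: vy ← 0.49·11.827 = 5.795
Arc 2: start y=0.000, vy=5.795 → t=1.159, apex=1.679, x_land=41.663, impact vy=-5.795
  bounce: vy ← 0.49·5.795 = 2.840
Arc 3: start y=0.000, vy=2.840 → t=0.568, apex=0.403, x_land=49.756, impact vy=-2.840
  bounce: vy ← 0.49·2.840 = 1.391
Arc 4: start y=0.000, vy=1.391 → t=0.278, apex=0.097, x_land=53.721, impact vy=-1.391
  bounce: vy ← 0.49·1.391 = 0.682
Arc 5: start y=0.000, vy=0.682 → t=0.136, apex=0.023, x_land=55.664, impact vy=-0.682
  bounce: vy ← 0.49·0.682 = 0.334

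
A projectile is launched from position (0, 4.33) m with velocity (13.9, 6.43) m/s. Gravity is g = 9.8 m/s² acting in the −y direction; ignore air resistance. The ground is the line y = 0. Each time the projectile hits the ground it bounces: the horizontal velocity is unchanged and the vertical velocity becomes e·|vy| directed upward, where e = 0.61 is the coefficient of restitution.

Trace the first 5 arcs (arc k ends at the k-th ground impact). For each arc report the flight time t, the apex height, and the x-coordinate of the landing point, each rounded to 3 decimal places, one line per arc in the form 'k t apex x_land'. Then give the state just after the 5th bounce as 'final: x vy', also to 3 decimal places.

1 1.802 6.439 25.055
2 1.399 2.396 44.495
3 0.853 0.892 56.353
4 0.520 0.332 63.587
5 0.317 0.123 68.000
final: 68.000 0.949

Arc 1: start y=4.330, vy=6.430 → t=1.802, apex=6.439, x_land=25.055, impact vy=-11.234
  bounce: vy ← 0.61·11.234 = 6.853
Arc 2: start y=0.000, vy=6.853 → t=1.399, apex=2.396, x_land=44.495, impact vy=-6.853
  bounce: vy ← 0.61·6.853 = 4.180
Arc 3: start y=0.000, vy=4.180 → t=0.853, apex=0.892, x_land=56.353, impact vy=-4.180
  bounce: vy ← 0.61·4.180 = 2.550
Arc 4: start y=0.000, vy=2.550 → t=0.520, apex=0.332, x_land=63.587, impact vy=-2.550
  bounce: vy ← 0.61·2.550 = 1.556
Arc 5: start y=0.000, vy=1.556 → t=0.317, apex=0.123, x_land=68.000, impact vy=-1.556
  bounce: vy ← 0.61·1.556 = 0.949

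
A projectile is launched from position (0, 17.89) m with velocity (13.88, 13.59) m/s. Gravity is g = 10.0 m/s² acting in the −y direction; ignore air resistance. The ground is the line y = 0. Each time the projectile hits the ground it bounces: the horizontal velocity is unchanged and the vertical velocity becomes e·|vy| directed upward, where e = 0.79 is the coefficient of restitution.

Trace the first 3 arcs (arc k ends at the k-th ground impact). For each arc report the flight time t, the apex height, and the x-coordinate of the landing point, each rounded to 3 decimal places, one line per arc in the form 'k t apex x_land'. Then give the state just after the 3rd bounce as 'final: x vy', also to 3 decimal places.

1 3.688 27.124 51.191
2 3.680 16.928 102.270
3 2.907 10.565 142.623
final: 142.623 11.484

Arc 1: start y=17.890, vy=13.590 → t=3.688, apex=27.124, x_land=51.191, impact vy=-23.291
  bounce: vy ← 0.79·23.291 = 18.400
Arc 2: start y=0.000, vy=18.400 → t=3.680, apex=16.928, x_land=102.270, impact vy=-18.400
  bounce: vy ← 0.79·18.400 = 14.536
Arc 3: start y=0.000, vy=14.536 → t=2.907, apex=10.565, x_land=142.623, impact vy=-14.536
  bounce: vy ← 0.79·14.536 = 11.484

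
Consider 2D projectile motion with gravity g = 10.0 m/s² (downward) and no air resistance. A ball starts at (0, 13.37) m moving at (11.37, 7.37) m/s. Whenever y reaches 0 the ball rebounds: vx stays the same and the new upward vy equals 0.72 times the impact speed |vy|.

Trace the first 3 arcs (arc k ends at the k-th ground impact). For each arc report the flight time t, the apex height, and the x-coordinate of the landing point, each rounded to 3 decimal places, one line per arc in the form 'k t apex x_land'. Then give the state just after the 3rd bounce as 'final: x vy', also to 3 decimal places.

Arc 1: start y=13.370, vy=7.370 → t=2.531, apex=16.086, x_land=28.773, impact vy=-17.936
  bounce: vy ← 0.72·17.936 = 12.914
Arc 2: start y=0.000, vy=12.914 → t=2.583, apex=8.339, x_land=58.140, impact vy=-12.914
  bounce: vy ← 0.72·12.914 = 9.298
Arc 3: start y=0.000, vy=9.298 → t=1.860, apex=4.323, x_land=79.285, impact vy=-9.298
  bounce: vy ← 0.72·9.298 = 6.695

1 2.531 16.086 28.773
2 2.583 8.339 58.140
3 1.860 4.323 79.285
final: 79.285 6.695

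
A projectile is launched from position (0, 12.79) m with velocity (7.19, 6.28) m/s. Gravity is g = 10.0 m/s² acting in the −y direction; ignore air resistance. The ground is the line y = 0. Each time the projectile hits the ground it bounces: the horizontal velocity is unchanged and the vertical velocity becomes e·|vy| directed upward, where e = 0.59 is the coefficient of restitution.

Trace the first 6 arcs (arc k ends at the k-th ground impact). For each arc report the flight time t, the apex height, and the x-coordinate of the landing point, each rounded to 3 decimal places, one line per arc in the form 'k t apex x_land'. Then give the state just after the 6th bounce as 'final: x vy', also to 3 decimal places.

Arc 1: start y=12.790, vy=6.280 → t=2.346, apex=14.762, x_land=16.870, impact vy=-17.183
  bounce: vy ← 0.59·17.183 = 10.138
Arc 2: start y=0.000, vy=10.138 → t=2.028, apex=5.139, x_land=31.448, impact vy=-10.138
  bounce: vy ← 0.59·10.138 = 5.981
Arc 3: start y=0.000, vy=5.981 → t=1.196, apex=1.789, x_land=40.049, impact vy=-5.981
  bounce: vy ← 0.59·5.981 = 3.529
Arc 4: start y=0.000, vy=3.529 → t=0.706, apex=0.623, x_land=45.123, impact vy=-3.529
  bounce: vy ← 0.59·3.529 = 2.082
Arc 5: start y=0.000, vy=2.082 → t=0.416, apex=0.217, x_land=48.117, impact vy=-2.082
  bounce: vy ← 0.59·2.082 = 1.228
Arc 6: start y=0.000, vy=1.228 → t=0.246, apex=0.075, x_land=49.884, impact vy=-1.228
  bounce: vy ← 0.59·1.228 = 0.725

1 2.346 14.762 16.870
2 2.028 5.139 31.448
3 1.196 1.789 40.049
4 0.706 0.623 45.123
5 0.416 0.217 48.117
6 0.246 0.075 49.884
final: 49.884 0.725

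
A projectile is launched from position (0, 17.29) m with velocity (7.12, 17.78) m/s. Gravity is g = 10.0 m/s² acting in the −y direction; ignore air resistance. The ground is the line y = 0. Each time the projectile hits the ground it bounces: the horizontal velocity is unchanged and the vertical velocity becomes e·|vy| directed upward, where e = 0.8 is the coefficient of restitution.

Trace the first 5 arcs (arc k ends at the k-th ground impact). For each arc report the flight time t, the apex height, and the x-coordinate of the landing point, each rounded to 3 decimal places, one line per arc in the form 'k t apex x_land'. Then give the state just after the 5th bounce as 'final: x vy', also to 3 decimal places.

Arc 1: start y=17.290, vy=17.780 → t=4.351, apex=33.096, x_land=30.978, impact vy=-25.728
  bounce: vy ← 0.8·25.728 = 20.582
Arc 2: start y=0.000, vy=20.582 → t=4.116, apex=21.182, x_land=60.287, impact vy=-20.582
  bounce: vy ← 0.8·20.582 = 16.466
Arc 3: start y=0.000, vy=16.466 → t=3.293, apex=13.556, x_land=83.734, impact vy=-16.466
  bounce: vy ← 0.8·16.466 = 13.173
Arc 4: start y=0.000, vy=13.173 → t=2.635, apex=8.676, x_land=102.492, impact vy=-13.173
  bounce: vy ← 0.8·13.173 = 10.538
Arc 5: start y=0.000, vy=10.538 → t=2.108, apex=5.553, x_land=117.499, impact vy=-10.538
  bounce: vy ← 0.8·10.538 = 8.431

1 4.351 33.096 30.978
2 4.116 21.182 60.287
3 3.293 13.556 83.734
4 2.635 8.676 102.492
5 2.108 5.553 117.499
final: 117.499 8.431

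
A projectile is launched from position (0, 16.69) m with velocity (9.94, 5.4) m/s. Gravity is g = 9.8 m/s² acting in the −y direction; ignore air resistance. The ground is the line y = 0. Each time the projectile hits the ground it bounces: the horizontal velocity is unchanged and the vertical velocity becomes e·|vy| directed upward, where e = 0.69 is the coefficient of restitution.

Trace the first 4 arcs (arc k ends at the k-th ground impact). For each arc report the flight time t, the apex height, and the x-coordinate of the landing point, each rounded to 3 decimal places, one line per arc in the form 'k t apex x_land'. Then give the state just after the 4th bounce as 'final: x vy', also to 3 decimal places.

1 2.477 18.178 24.622
2 2.658 8.654 51.043
3 1.834 4.120 69.273
4 1.265 1.962 81.851
final: 81.851 4.279

Arc 1: start y=16.690, vy=5.400 → t=2.477, apex=18.178, x_land=24.622, impact vy=-18.875
  bounce: vy ← 0.69·18.875 = 13.024
Arc 2: start y=0.000, vy=13.024 → t=2.658, apex=8.654, x_land=51.043, impact vy=-13.024
  bounce: vy ← 0.69·13.024 = 8.987
Arc 3: start y=0.000, vy=8.987 → t=1.834, apex=4.120, x_land=69.273, impact vy=-8.987
  bounce: vy ← 0.69·8.987 = 6.201
Arc 4: start y=0.000, vy=6.201 → t=1.265, apex=1.962, x_land=81.851, impact vy=-6.201
  bounce: vy ← 0.69·6.201 = 4.279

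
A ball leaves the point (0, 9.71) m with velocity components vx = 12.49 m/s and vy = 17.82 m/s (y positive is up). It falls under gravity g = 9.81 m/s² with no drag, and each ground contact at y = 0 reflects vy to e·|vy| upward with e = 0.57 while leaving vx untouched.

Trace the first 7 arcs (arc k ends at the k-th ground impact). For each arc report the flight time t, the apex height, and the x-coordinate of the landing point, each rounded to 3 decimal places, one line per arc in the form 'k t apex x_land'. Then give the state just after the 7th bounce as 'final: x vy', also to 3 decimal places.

1 4.114 25.895 51.386
2 2.619 8.413 84.102
3 1.493 2.733 102.750
4 0.851 0.888 113.379
5 0.485 0.289 119.438
6 0.276 0.094 122.892
7 0.158 0.030 124.860
final: 124.860 0.441

Arc 1: start y=9.710, vy=17.820 → t=4.114, apex=25.895, x_land=51.386, impact vy=-22.540
  bounce: vy ← 0.57·22.540 = 12.848
Arc 2: start y=0.000, vy=12.848 → t=2.619, apex=8.413, x_land=84.102, impact vy=-12.848
  bounce: vy ← 0.57·12.848 = 7.323
Arc 3: start y=0.000, vy=7.323 → t=1.493, apex=2.733, x_land=102.750, impact vy=-7.323
  bounce: vy ← 0.57·7.323 = 4.174
Arc 4: start y=0.000, vy=4.174 → t=0.851, apex=0.888, x_land=113.379, impact vy=-4.174
  bounce: vy ← 0.57·4.174 = 2.379
Arc 5: start y=0.000, vy=2.379 → t=0.485, apex=0.289, x_land=119.438, impact vy=-2.379
  bounce: vy ← 0.57·2.379 = 1.356
Arc 6: start y=0.000, vy=1.356 → t=0.276, apex=0.094, x_land=122.892, impact vy=-1.356
  bounce: vy ← 0.57·1.356 = 0.773
Arc 7: start y=0.000, vy=0.773 → t=0.158, apex=0.030, x_land=124.860, impact vy=-0.773
  bounce: vy ← 0.57·0.773 = 0.441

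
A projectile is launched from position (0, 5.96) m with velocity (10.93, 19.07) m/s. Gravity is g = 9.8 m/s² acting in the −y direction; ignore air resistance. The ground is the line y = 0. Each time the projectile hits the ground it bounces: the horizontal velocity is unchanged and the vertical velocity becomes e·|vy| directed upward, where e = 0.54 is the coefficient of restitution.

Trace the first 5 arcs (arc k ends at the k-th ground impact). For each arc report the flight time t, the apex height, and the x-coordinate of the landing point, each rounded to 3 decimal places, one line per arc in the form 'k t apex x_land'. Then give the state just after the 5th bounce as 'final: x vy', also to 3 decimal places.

Arc 1: start y=5.960, vy=19.070 → t=4.183, apex=24.514, x_land=45.716, impact vy=-21.920
  bounce: vy ← 0.54·21.920 = 11.837
Arc 2: start y=0.000, vy=11.837 → t=2.416, apex=7.148, x_land=72.119, impact vy=-11.837
  bounce: vy ← 0.54·11.837 = 6.392
Arc 3: start y=0.000, vy=6.392 → t=1.304, apex=2.084, x_land=86.377, impact vy=-6.392
  bounce: vy ← 0.54·6.392 = 3.452
Arc 4: start y=0.000, vy=3.452 → t=0.704, apex=0.608, x_land=94.076, impact vy=-3.452
  bounce: vy ← 0.54·3.452 = 1.864
Arc 5: start y=0.000, vy=1.864 → t=0.380, apex=0.177, x_land=98.234, impact vy=-1.864
  bounce: vy ← 0.54·1.864 = 1.006

1 4.183 24.514 45.716
2 2.416 7.148 72.119
3 1.304 2.084 86.377
4 0.704 0.608 94.076
5 0.380 0.177 98.234
final: 98.234 1.006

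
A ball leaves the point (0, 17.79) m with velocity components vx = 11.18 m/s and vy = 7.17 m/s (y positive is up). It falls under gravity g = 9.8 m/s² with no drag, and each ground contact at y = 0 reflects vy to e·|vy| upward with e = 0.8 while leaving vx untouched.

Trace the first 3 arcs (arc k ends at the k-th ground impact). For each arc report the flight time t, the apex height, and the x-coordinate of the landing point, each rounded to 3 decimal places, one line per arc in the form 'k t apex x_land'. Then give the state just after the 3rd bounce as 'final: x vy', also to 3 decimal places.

Arc 1: start y=17.790, vy=7.170 → t=2.773, apex=20.413, x_land=30.999, impact vy=-20.002
  bounce: vy ← 0.8·20.002 = 16.002
Arc 2: start y=0.000, vy=16.002 → t=3.266, apex=13.064, x_land=67.509, impact vy=-16.002
  bounce: vy ← 0.8·16.002 = 12.801
Arc 3: start y=0.000, vy=12.801 → t=2.613, apex=8.361, x_land=96.717, impact vy=-12.801
  bounce: vy ← 0.8·12.801 = 10.241

1 2.773 20.413 30.999
2 3.266 13.064 67.509
3 2.613 8.361 96.717
final: 96.717 10.241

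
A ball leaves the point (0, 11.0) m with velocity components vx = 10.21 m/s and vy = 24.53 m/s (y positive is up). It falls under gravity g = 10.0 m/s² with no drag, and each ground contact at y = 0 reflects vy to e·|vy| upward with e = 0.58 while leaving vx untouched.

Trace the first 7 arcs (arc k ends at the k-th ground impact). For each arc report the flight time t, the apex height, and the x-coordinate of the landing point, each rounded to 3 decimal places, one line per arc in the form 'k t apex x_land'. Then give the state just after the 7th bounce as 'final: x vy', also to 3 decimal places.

Arc 1: start y=11.000, vy=24.530 → t=5.320, apex=41.086, x_land=54.313, impact vy=-28.666
  bounce: vy ← 0.58·28.666 = 16.626
Arc 2: start y=0.000, vy=16.626 → t=3.325, apex=13.821, x_land=88.263, impact vy=-16.626
  bounce: vy ← 0.58·16.626 = 9.643
Arc 3: start y=0.000, vy=9.643 → t=1.929, apex=4.650, x_land=107.955, impact vy=-9.643
  bounce: vy ← 0.58·9.643 = 5.593
Arc 4: start y=0.000, vy=5.593 → t=1.119, apex=1.564, x_land=119.375, impact vy=-5.593
  bounce: vy ← 0.58·5.593 = 3.244
Arc 5: start y=0.000, vy=3.244 → t=0.649, apex=0.526, x_land=126.000, impact vy=-3.244
  bounce: vy ← 0.58·3.244 = 1.881
Arc 6: start y=0.000, vy=1.881 → t=0.376, apex=0.177, x_land=129.842, impact vy=-1.881
  bounce: vy ← 0.58·1.881 = 1.091
Arc 7: start y=0.000, vy=1.091 → t=0.218, apex=0.060, x_land=132.070, impact vy=-1.091
  bounce: vy ← 0.58·1.091 = 0.633

1 5.320 41.086 54.313
2 3.325 13.821 88.263
3 1.929 4.650 107.955
4 1.119 1.564 119.375
5 0.649 0.526 126.000
6 0.376 0.177 129.842
7 0.218 0.060 132.070
final: 132.070 0.633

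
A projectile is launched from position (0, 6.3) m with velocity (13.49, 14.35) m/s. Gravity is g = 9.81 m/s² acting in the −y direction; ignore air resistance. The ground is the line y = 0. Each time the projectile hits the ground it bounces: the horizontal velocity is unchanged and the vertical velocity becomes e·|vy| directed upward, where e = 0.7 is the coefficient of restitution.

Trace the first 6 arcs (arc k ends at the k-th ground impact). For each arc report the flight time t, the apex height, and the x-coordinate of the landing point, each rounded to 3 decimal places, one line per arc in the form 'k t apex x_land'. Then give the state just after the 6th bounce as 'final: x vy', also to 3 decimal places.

1 3.313 16.796 44.696
2 2.591 8.230 79.643
3 1.813 4.033 104.107
4 1.269 1.976 121.231
5 0.889 0.968 133.218
6 0.622 0.474 141.609
final: 141.609 2.136

Arc 1: start y=6.300, vy=14.350 → t=3.313, apex=16.796, x_land=44.696, impact vy=-18.153
  bounce: vy ← 0.7·18.153 = 12.707
Arc 2: start y=0.000, vy=12.707 → t=2.591, apex=8.230, x_land=79.643, impact vy=-12.707
  bounce: vy ← 0.7·12.707 = 8.895
Arc 3: start y=0.000, vy=8.895 → t=1.813, apex=4.033, x_land=104.107, impact vy=-8.895
  bounce: vy ← 0.7·8.895 = 6.226
Arc 4: start y=0.000, vy=6.226 → t=1.269, apex=1.976, x_land=121.231, impact vy=-6.226
  bounce: vy ← 0.7·6.226 = 4.359
Arc 5: start y=0.000, vy=4.359 → t=0.889, apex=0.968, x_land=133.218, impact vy=-4.359
  bounce: vy ← 0.7·4.359 = 3.051
Arc 6: start y=0.000, vy=3.051 → t=0.622, apex=0.474, x_land=141.609, impact vy=-3.051
  bounce: vy ← 0.7·3.051 = 2.136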